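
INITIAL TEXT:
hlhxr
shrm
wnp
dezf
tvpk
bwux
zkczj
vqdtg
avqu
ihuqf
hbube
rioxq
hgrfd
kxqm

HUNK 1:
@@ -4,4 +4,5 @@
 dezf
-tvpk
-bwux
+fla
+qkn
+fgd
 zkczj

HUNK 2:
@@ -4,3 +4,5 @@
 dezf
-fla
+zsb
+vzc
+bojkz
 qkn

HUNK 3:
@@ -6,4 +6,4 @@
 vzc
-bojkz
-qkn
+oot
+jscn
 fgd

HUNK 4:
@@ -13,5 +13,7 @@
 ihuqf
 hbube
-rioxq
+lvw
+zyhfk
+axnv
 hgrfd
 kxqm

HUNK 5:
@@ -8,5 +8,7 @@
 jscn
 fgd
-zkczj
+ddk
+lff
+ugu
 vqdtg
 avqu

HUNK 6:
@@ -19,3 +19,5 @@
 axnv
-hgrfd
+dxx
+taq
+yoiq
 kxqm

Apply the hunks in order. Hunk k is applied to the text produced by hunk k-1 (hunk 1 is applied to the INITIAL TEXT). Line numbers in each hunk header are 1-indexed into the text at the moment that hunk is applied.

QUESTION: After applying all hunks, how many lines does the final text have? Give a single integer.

Hunk 1: at line 4 remove [tvpk,bwux] add [fla,qkn,fgd] -> 15 lines: hlhxr shrm wnp dezf fla qkn fgd zkczj vqdtg avqu ihuqf hbube rioxq hgrfd kxqm
Hunk 2: at line 4 remove [fla] add [zsb,vzc,bojkz] -> 17 lines: hlhxr shrm wnp dezf zsb vzc bojkz qkn fgd zkczj vqdtg avqu ihuqf hbube rioxq hgrfd kxqm
Hunk 3: at line 6 remove [bojkz,qkn] add [oot,jscn] -> 17 lines: hlhxr shrm wnp dezf zsb vzc oot jscn fgd zkczj vqdtg avqu ihuqf hbube rioxq hgrfd kxqm
Hunk 4: at line 13 remove [rioxq] add [lvw,zyhfk,axnv] -> 19 lines: hlhxr shrm wnp dezf zsb vzc oot jscn fgd zkczj vqdtg avqu ihuqf hbube lvw zyhfk axnv hgrfd kxqm
Hunk 5: at line 8 remove [zkczj] add [ddk,lff,ugu] -> 21 lines: hlhxr shrm wnp dezf zsb vzc oot jscn fgd ddk lff ugu vqdtg avqu ihuqf hbube lvw zyhfk axnv hgrfd kxqm
Hunk 6: at line 19 remove [hgrfd] add [dxx,taq,yoiq] -> 23 lines: hlhxr shrm wnp dezf zsb vzc oot jscn fgd ddk lff ugu vqdtg avqu ihuqf hbube lvw zyhfk axnv dxx taq yoiq kxqm
Final line count: 23

Answer: 23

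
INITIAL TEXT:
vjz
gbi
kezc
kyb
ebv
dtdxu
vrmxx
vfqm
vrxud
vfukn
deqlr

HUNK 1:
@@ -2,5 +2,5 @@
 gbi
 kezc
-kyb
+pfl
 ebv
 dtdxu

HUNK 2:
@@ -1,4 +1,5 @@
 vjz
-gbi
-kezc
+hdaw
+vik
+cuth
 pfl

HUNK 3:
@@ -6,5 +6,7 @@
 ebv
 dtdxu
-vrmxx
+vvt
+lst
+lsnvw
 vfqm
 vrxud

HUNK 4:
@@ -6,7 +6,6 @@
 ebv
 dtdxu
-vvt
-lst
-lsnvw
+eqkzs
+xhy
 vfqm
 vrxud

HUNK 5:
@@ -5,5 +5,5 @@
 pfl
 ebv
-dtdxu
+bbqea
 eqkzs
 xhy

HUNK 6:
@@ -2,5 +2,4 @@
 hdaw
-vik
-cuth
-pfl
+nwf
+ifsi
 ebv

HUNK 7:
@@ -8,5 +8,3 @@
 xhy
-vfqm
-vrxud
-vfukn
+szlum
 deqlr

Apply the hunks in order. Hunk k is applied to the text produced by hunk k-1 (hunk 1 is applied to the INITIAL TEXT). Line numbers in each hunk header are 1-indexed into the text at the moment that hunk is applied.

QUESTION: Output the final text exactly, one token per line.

Answer: vjz
hdaw
nwf
ifsi
ebv
bbqea
eqkzs
xhy
szlum
deqlr

Derivation:
Hunk 1: at line 2 remove [kyb] add [pfl] -> 11 lines: vjz gbi kezc pfl ebv dtdxu vrmxx vfqm vrxud vfukn deqlr
Hunk 2: at line 1 remove [gbi,kezc] add [hdaw,vik,cuth] -> 12 lines: vjz hdaw vik cuth pfl ebv dtdxu vrmxx vfqm vrxud vfukn deqlr
Hunk 3: at line 6 remove [vrmxx] add [vvt,lst,lsnvw] -> 14 lines: vjz hdaw vik cuth pfl ebv dtdxu vvt lst lsnvw vfqm vrxud vfukn deqlr
Hunk 4: at line 6 remove [vvt,lst,lsnvw] add [eqkzs,xhy] -> 13 lines: vjz hdaw vik cuth pfl ebv dtdxu eqkzs xhy vfqm vrxud vfukn deqlr
Hunk 5: at line 5 remove [dtdxu] add [bbqea] -> 13 lines: vjz hdaw vik cuth pfl ebv bbqea eqkzs xhy vfqm vrxud vfukn deqlr
Hunk 6: at line 2 remove [vik,cuth,pfl] add [nwf,ifsi] -> 12 lines: vjz hdaw nwf ifsi ebv bbqea eqkzs xhy vfqm vrxud vfukn deqlr
Hunk 7: at line 8 remove [vfqm,vrxud,vfukn] add [szlum] -> 10 lines: vjz hdaw nwf ifsi ebv bbqea eqkzs xhy szlum deqlr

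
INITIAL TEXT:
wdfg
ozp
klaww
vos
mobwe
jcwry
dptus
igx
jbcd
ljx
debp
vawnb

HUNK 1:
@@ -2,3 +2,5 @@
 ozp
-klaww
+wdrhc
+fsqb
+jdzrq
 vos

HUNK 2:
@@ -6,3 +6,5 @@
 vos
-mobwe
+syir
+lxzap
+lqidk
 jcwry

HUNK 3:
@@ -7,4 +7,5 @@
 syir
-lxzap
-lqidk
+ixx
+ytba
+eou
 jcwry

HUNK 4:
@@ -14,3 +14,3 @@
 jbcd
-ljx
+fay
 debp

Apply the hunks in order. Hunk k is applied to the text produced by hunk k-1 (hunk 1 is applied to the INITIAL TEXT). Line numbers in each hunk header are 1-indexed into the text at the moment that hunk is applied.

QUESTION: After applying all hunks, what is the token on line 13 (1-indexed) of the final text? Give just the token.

Answer: igx

Derivation:
Hunk 1: at line 2 remove [klaww] add [wdrhc,fsqb,jdzrq] -> 14 lines: wdfg ozp wdrhc fsqb jdzrq vos mobwe jcwry dptus igx jbcd ljx debp vawnb
Hunk 2: at line 6 remove [mobwe] add [syir,lxzap,lqidk] -> 16 lines: wdfg ozp wdrhc fsqb jdzrq vos syir lxzap lqidk jcwry dptus igx jbcd ljx debp vawnb
Hunk 3: at line 7 remove [lxzap,lqidk] add [ixx,ytba,eou] -> 17 lines: wdfg ozp wdrhc fsqb jdzrq vos syir ixx ytba eou jcwry dptus igx jbcd ljx debp vawnb
Hunk 4: at line 14 remove [ljx] add [fay] -> 17 lines: wdfg ozp wdrhc fsqb jdzrq vos syir ixx ytba eou jcwry dptus igx jbcd fay debp vawnb
Final line 13: igx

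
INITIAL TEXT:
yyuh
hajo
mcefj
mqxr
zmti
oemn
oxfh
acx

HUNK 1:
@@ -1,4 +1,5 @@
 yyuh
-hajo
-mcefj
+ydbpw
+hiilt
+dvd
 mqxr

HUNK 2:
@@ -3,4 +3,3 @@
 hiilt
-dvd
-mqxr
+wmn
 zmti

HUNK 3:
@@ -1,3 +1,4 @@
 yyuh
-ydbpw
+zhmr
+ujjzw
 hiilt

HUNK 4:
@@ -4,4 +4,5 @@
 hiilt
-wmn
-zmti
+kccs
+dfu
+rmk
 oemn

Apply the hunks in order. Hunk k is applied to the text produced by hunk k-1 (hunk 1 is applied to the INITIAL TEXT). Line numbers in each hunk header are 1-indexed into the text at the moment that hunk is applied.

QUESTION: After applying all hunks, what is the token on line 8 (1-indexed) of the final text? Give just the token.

Hunk 1: at line 1 remove [hajo,mcefj] add [ydbpw,hiilt,dvd] -> 9 lines: yyuh ydbpw hiilt dvd mqxr zmti oemn oxfh acx
Hunk 2: at line 3 remove [dvd,mqxr] add [wmn] -> 8 lines: yyuh ydbpw hiilt wmn zmti oemn oxfh acx
Hunk 3: at line 1 remove [ydbpw] add [zhmr,ujjzw] -> 9 lines: yyuh zhmr ujjzw hiilt wmn zmti oemn oxfh acx
Hunk 4: at line 4 remove [wmn,zmti] add [kccs,dfu,rmk] -> 10 lines: yyuh zhmr ujjzw hiilt kccs dfu rmk oemn oxfh acx
Final line 8: oemn

Answer: oemn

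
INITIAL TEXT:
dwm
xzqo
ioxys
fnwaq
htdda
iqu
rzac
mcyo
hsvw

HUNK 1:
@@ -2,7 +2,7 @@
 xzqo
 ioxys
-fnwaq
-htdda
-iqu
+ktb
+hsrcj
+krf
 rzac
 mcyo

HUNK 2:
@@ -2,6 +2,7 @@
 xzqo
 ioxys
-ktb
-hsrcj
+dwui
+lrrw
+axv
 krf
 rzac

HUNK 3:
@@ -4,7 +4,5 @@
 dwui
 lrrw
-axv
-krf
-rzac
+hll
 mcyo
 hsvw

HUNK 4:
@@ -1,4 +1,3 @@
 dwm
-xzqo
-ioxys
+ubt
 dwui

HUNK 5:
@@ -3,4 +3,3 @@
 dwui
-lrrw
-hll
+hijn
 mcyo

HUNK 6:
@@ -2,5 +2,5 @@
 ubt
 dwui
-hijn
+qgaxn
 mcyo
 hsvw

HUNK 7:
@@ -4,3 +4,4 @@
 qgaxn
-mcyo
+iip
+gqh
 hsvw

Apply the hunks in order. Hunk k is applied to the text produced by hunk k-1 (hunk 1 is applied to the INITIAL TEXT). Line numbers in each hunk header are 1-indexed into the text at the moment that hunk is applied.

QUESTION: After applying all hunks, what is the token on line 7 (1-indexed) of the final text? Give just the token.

Hunk 1: at line 2 remove [fnwaq,htdda,iqu] add [ktb,hsrcj,krf] -> 9 lines: dwm xzqo ioxys ktb hsrcj krf rzac mcyo hsvw
Hunk 2: at line 2 remove [ktb,hsrcj] add [dwui,lrrw,axv] -> 10 lines: dwm xzqo ioxys dwui lrrw axv krf rzac mcyo hsvw
Hunk 3: at line 4 remove [axv,krf,rzac] add [hll] -> 8 lines: dwm xzqo ioxys dwui lrrw hll mcyo hsvw
Hunk 4: at line 1 remove [xzqo,ioxys] add [ubt] -> 7 lines: dwm ubt dwui lrrw hll mcyo hsvw
Hunk 5: at line 3 remove [lrrw,hll] add [hijn] -> 6 lines: dwm ubt dwui hijn mcyo hsvw
Hunk 6: at line 2 remove [hijn] add [qgaxn] -> 6 lines: dwm ubt dwui qgaxn mcyo hsvw
Hunk 7: at line 4 remove [mcyo] add [iip,gqh] -> 7 lines: dwm ubt dwui qgaxn iip gqh hsvw
Final line 7: hsvw

Answer: hsvw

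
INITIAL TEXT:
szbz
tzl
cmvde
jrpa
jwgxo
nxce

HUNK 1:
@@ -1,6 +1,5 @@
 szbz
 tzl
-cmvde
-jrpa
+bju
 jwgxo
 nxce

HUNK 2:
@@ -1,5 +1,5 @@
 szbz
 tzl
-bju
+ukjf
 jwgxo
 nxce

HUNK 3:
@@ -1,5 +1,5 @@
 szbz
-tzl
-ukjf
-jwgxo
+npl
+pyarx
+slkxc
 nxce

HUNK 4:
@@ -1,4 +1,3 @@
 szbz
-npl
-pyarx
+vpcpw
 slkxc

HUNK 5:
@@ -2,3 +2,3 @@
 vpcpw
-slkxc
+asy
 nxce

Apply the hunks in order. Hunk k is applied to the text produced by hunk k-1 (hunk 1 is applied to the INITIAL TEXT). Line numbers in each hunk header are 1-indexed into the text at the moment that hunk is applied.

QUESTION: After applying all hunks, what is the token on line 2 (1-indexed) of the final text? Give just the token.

Answer: vpcpw

Derivation:
Hunk 1: at line 1 remove [cmvde,jrpa] add [bju] -> 5 lines: szbz tzl bju jwgxo nxce
Hunk 2: at line 1 remove [bju] add [ukjf] -> 5 lines: szbz tzl ukjf jwgxo nxce
Hunk 3: at line 1 remove [tzl,ukjf,jwgxo] add [npl,pyarx,slkxc] -> 5 lines: szbz npl pyarx slkxc nxce
Hunk 4: at line 1 remove [npl,pyarx] add [vpcpw] -> 4 lines: szbz vpcpw slkxc nxce
Hunk 5: at line 2 remove [slkxc] add [asy] -> 4 lines: szbz vpcpw asy nxce
Final line 2: vpcpw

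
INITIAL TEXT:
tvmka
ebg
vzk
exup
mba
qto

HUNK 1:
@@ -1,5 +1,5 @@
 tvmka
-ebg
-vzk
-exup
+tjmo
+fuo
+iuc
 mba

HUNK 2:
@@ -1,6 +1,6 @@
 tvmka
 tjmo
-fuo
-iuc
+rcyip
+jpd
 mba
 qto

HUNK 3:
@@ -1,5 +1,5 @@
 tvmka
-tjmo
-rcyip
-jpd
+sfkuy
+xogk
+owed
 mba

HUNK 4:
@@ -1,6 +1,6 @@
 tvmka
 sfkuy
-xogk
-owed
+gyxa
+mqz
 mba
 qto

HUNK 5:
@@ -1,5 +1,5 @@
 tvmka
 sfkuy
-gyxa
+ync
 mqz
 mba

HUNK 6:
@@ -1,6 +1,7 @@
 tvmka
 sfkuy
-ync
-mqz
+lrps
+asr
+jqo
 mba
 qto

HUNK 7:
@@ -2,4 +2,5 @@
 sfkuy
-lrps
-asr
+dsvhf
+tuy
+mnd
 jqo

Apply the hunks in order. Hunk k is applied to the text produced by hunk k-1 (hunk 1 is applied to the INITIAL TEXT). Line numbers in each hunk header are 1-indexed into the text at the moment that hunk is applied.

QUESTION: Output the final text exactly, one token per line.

Hunk 1: at line 1 remove [ebg,vzk,exup] add [tjmo,fuo,iuc] -> 6 lines: tvmka tjmo fuo iuc mba qto
Hunk 2: at line 1 remove [fuo,iuc] add [rcyip,jpd] -> 6 lines: tvmka tjmo rcyip jpd mba qto
Hunk 3: at line 1 remove [tjmo,rcyip,jpd] add [sfkuy,xogk,owed] -> 6 lines: tvmka sfkuy xogk owed mba qto
Hunk 4: at line 1 remove [xogk,owed] add [gyxa,mqz] -> 6 lines: tvmka sfkuy gyxa mqz mba qto
Hunk 5: at line 1 remove [gyxa] add [ync] -> 6 lines: tvmka sfkuy ync mqz mba qto
Hunk 6: at line 1 remove [ync,mqz] add [lrps,asr,jqo] -> 7 lines: tvmka sfkuy lrps asr jqo mba qto
Hunk 7: at line 2 remove [lrps,asr] add [dsvhf,tuy,mnd] -> 8 lines: tvmka sfkuy dsvhf tuy mnd jqo mba qto

Answer: tvmka
sfkuy
dsvhf
tuy
mnd
jqo
mba
qto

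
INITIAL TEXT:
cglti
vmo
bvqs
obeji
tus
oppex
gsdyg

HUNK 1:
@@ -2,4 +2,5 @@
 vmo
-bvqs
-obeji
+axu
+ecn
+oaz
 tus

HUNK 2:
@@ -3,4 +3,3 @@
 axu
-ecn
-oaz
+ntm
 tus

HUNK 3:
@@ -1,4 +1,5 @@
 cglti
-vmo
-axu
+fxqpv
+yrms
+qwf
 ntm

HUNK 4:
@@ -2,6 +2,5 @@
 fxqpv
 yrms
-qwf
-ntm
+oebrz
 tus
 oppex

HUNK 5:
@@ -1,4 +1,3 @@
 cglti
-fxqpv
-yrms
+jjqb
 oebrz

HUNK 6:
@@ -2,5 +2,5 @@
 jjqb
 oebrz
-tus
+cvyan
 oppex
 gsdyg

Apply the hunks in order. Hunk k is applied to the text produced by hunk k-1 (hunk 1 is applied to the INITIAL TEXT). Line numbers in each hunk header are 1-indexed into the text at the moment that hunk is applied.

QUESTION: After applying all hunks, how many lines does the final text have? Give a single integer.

Answer: 6

Derivation:
Hunk 1: at line 2 remove [bvqs,obeji] add [axu,ecn,oaz] -> 8 lines: cglti vmo axu ecn oaz tus oppex gsdyg
Hunk 2: at line 3 remove [ecn,oaz] add [ntm] -> 7 lines: cglti vmo axu ntm tus oppex gsdyg
Hunk 3: at line 1 remove [vmo,axu] add [fxqpv,yrms,qwf] -> 8 lines: cglti fxqpv yrms qwf ntm tus oppex gsdyg
Hunk 4: at line 2 remove [qwf,ntm] add [oebrz] -> 7 lines: cglti fxqpv yrms oebrz tus oppex gsdyg
Hunk 5: at line 1 remove [fxqpv,yrms] add [jjqb] -> 6 lines: cglti jjqb oebrz tus oppex gsdyg
Hunk 6: at line 2 remove [tus] add [cvyan] -> 6 lines: cglti jjqb oebrz cvyan oppex gsdyg
Final line count: 6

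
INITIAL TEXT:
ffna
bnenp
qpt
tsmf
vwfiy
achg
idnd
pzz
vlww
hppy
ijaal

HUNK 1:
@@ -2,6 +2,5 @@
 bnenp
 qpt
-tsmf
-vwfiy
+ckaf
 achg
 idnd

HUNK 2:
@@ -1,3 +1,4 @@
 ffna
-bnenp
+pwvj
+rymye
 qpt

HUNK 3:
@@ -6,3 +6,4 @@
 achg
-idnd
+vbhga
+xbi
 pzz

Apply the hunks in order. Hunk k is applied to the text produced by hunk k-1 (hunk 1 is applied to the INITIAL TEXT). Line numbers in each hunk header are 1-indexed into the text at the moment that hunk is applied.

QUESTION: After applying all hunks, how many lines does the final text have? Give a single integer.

Hunk 1: at line 2 remove [tsmf,vwfiy] add [ckaf] -> 10 lines: ffna bnenp qpt ckaf achg idnd pzz vlww hppy ijaal
Hunk 2: at line 1 remove [bnenp] add [pwvj,rymye] -> 11 lines: ffna pwvj rymye qpt ckaf achg idnd pzz vlww hppy ijaal
Hunk 3: at line 6 remove [idnd] add [vbhga,xbi] -> 12 lines: ffna pwvj rymye qpt ckaf achg vbhga xbi pzz vlww hppy ijaal
Final line count: 12

Answer: 12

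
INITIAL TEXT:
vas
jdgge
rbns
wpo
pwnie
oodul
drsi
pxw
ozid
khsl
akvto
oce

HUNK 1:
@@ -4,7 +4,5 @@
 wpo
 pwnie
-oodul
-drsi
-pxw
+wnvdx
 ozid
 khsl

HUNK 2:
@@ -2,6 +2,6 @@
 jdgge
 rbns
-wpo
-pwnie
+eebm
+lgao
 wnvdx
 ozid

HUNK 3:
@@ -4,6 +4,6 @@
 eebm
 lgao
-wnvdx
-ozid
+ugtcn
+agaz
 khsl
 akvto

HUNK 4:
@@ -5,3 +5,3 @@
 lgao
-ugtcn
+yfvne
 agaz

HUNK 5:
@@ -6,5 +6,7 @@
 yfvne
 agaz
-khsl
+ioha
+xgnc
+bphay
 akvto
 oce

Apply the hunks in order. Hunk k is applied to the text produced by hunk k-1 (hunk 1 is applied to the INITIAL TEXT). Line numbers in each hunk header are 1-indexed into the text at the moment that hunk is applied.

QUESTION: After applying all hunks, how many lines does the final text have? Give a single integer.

Hunk 1: at line 4 remove [oodul,drsi,pxw] add [wnvdx] -> 10 lines: vas jdgge rbns wpo pwnie wnvdx ozid khsl akvto oce
Hunk 2: at line 2 remove [wpo,pwnie] add [eebm,lgao] -> 10 lines: vas jdgge rbns eebm lgao wnvdx ozid khsl akvto oce
Hunk 3: at line 4 remove [wnvdx,ozid] add [ugtcn,agaz] -> 10 lines: vas jdgge rbns eebm lgao ugtcn agaz khsl akvto oce
Hunk 4: at line 5 remove [ugtcn] add [yfvne] -> 10 lines: vas jdgge rbns eebm lgao yfvne agaz khsl akvto oce
Hunk 5: at line 6 remove [khsl] add [ioha,xgnc,bphay] -> 12 lines: vas jdgge rbns eebm lgao yfvne agaz ioha xgnc bphay akvto oce
Final line count: 12

Answer: 12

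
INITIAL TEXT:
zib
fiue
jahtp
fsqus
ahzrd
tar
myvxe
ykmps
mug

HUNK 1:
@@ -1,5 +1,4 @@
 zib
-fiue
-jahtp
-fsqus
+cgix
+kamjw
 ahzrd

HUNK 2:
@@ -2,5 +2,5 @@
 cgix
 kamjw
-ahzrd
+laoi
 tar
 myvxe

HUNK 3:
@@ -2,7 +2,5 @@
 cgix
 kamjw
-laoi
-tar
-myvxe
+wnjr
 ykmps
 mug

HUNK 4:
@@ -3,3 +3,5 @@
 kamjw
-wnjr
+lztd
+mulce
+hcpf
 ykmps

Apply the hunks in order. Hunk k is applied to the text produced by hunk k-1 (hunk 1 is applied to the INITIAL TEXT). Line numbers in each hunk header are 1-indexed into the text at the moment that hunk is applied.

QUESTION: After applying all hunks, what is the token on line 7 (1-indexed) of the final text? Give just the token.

Hunk 1: at line 1 remove [fiue,jahtp,fsqus] add [cgix,kamjw] -> 8 lines: zib cgix kamjw ahzrd tar myvxe ykmps mug
Hunk 2: at line 2 remove [ahzrd] add [laoi] -> 8 lines: zib cgix kamjw laoi tar myvxe ykmps mug
Hunk 3: at line 2 remove [laoi,tar,myvxe] add [wnjr] -> 6 lines: zib cgix kamjw wnjr ykmps mug
Hunk 4: at line 3 remove [wnjr] add [lztd,mulce,hcpf] -> 8 lines: zib cgix kamjw lztd mulce hcpf ykmps mug
Final line 7: ykmps

Answer: ykmps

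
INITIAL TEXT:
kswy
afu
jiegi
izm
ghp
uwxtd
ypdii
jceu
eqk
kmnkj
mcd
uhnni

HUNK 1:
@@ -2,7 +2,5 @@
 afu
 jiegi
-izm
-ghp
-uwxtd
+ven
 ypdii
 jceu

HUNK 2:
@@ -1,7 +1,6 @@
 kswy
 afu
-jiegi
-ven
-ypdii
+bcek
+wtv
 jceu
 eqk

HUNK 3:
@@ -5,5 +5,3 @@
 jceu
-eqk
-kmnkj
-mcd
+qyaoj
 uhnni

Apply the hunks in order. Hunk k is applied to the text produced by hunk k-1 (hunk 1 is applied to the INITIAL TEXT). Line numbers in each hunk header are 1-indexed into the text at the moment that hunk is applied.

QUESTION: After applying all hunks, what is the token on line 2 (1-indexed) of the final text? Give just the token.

Hunk 1: at line 2 remove [izm,ghp,uwxtd] add [ven] -> 10 lines: kswy afu jiegi ven ypdii jceu eqk kmnkj mcd uhnni
Hunk 2: at line 1 remove [jiegi,ven,ypdii] add [bcek,wtv] -> 9 lines: kswy afu bcek wtv jceu eqk kmnkj mcd uhnni
Hunk 3: at line 5 remove [eqk,kmnkj,mcd] add [qyaoj] -> 7 lines: kswy afu bcek wtv jceu qyaoj uhnni
Final line 2: afu

Answer: afu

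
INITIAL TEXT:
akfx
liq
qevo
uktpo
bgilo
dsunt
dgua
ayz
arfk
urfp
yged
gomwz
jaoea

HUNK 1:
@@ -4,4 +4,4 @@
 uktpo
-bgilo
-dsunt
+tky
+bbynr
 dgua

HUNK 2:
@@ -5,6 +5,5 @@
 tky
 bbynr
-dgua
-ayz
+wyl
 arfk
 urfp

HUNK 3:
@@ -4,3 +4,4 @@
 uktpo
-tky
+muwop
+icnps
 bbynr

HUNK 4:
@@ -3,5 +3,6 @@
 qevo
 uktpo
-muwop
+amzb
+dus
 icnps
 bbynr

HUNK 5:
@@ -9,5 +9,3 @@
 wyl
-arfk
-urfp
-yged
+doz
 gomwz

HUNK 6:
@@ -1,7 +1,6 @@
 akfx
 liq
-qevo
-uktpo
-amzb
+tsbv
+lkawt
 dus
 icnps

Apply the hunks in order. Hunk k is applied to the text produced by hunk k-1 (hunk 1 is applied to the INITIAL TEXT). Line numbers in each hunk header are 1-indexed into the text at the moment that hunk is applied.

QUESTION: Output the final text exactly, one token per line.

Answer: akfx
liq
tsbv
lkawt
dus
icnps
bbynr
wyl
doz
gomwz
jaoea

Derivation:
Hunk 1: at line 4 remove [bgilo,dsunt] add [tky,bbynr] -> 13 lines: akfx liq qevo uktpo tky bbynr dgua ayz arfk urfp yged gomwz jaoea
Hunk 2: at line 5 remove [dgua,ayz] add [wyl] -> 12 lines: akfx liq qevo uktpo tky bbynr wyl arfk urfp yged gomwz jaoea
Hunk 3: at line 4 remove [tky] add [muwop,icnps] -> 13 lines: akfx liq qevo uktpo muwop icnps bbynr wyl arfk urfp yged gomwz jaoea
Hunk 4: at line 3 remove [muwop] add [amzb,dus] -> 14 lines: akfx liq qevo uktpo amzb dus icnps bbynr wyl arfk urfp yged gomwz jaoea
Hunk 5: at line 9 remove [arfk,urfp,yged] add [doz] -> 12 lines: akfx liq qevo uktpo amzb dus icnps bbynr wyl doz gomwz jaoea
Hunk 6: at line 1 remove [qevo,uktpo,amzb] add [tsbv,lkawt] -> 11 lines: akfx liq tsbv lkawt dus icnps bbynr wyl doz gomwz jaoea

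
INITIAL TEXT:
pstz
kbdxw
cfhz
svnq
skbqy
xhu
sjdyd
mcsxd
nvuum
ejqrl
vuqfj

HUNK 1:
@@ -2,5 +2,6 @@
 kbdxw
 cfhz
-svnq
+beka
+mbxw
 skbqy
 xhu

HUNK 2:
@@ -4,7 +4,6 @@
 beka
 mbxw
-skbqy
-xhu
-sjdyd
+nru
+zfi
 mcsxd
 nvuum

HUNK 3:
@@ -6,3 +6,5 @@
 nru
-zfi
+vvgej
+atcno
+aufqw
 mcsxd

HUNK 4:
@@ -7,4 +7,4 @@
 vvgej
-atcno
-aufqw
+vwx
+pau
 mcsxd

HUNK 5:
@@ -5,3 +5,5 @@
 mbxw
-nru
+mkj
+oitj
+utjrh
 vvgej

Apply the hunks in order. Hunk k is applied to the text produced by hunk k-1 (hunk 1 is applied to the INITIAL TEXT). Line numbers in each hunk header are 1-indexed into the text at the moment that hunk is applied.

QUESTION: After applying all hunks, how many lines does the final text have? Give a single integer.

Answer: 15

Derivation:
Hunk 1: at line 2 remove [svnq] add [beka,mbxw] -> 12 lines: pstz kbdxw cfhz beka mbxw skbqy xhu sjdyd mcsxd nvuum ejqrl vuqfj
Hunk 2: at line 4 remove [skbqy,xhu,sjdyd] add [nru,zfi] -> 11 lines: pstz kbdxw cfhz beka mbxw nru zfi mcsxd nvuum ejqrl vuqfj
Hunk 3: at line 6 remove [zfi] add [vvgej,atcno,aufqw] -> 13 lines: pstz kbdxw cfhz beka mbxw nru vvgej atcno aufqw mcsxd nvuum ejqrl vuqfj
Hunk 4: at line 7 remove [atcno,aufqw] add [vwx,pau] -> 13 lines: pstz kbdxw cfhz beka mbxw nru vvgej vwx pau mcsxd nvuum ejqrl vuqfj
Hunk 5: at line 5 remove [nru] add [mkj,oitj,utjrh] -> 15 lines: pstz kbdxw cfhz beka mbxw mkj oitj utjrh vvgej vwx pau mcsxd nvuum ejqrl vuqfj
Final line count: 15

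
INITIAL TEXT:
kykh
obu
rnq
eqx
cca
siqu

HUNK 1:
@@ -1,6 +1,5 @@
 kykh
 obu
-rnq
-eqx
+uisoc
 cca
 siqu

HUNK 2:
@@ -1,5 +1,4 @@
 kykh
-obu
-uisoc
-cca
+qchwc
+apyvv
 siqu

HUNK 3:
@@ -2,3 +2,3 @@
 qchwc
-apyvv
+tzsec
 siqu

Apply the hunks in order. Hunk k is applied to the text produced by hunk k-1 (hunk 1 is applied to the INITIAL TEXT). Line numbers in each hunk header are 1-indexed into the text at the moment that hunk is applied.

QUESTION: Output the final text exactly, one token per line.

Answer: kykh
qchwc
tzsec
siqu

Derivation:
Hunk 1: at line 1 remove [rnq,eqx] add [uisoc] -> 5 lines: kykh obu uisoc cca siqu
Hunk 2: at line 1 remove [obu,uisoc,cca] add [qchwc,apyvv] -> 4 lines: kykh qchwc apyvv siqu
Hunk 3: at line 2 remove [apyvv] add [tzsec] -> 4 lines: kykh qchwc tzsec siqu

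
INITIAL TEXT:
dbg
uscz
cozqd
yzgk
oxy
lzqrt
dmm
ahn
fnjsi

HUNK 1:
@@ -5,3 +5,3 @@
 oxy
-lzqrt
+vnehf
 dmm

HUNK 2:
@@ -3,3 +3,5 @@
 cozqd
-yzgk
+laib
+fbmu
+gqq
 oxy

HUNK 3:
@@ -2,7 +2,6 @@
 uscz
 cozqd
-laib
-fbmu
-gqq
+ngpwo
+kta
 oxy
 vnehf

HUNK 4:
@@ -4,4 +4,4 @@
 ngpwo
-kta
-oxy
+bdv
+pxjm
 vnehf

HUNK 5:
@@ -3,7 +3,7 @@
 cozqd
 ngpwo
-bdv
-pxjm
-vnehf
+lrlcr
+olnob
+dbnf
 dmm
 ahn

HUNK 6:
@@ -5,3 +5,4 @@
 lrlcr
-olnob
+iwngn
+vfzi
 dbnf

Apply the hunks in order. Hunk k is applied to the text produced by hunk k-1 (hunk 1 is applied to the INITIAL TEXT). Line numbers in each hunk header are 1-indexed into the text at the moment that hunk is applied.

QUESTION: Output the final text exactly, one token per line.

Answer: dbg
uscz
cozqd
ngpwo
lrlcr
iwngn
vfzi
dbnf
dmm
ahn
fnjsi

Derivation:
Hunk 1: at line 5 remove [lzqrt] add [vnehf] -> 9 lines: dbg uscz cozqd yzgk oxy vnehf dmm ahn fnjsi
Hunk 2: at line 3 remove [yzgk] add [laib,fbmu,gqq] -> 11 lines: dbg uscz cozqd laib fbmu gqq oxy vnehf dmm ahn fnjsi
Hunk 3: at line 2 remove [laib,fbmu,gqq] add [ngpwo,kta] -> 10 lines: dbg uscz cozqd ngpwo kta oxy vnehf dmm ahn fnjsi
Hunk 4: at line 4 remove [kta,oxy] add [bdv,pxjm] -> 10 lines: dbg uscz cozqd ngpwo bdv pxjm vnehf dmm ahn fnjsi
Hunk 5: at line 3 remove [bdv,pxjm,vnehf] add [lrlcr,olnob,dbnf] -> 10 lines: dbg uscz cozqd ngpwo lrlcr olnob dbnf dmm ahn fnjsi
Hunk 6: at line 5 remove [olnob] add [iwngn,vfzi] -> 11 lines: dbg uscz cozqd ngpwo lrlcr iwngn vfzi dbnf dmm ahn fnjsi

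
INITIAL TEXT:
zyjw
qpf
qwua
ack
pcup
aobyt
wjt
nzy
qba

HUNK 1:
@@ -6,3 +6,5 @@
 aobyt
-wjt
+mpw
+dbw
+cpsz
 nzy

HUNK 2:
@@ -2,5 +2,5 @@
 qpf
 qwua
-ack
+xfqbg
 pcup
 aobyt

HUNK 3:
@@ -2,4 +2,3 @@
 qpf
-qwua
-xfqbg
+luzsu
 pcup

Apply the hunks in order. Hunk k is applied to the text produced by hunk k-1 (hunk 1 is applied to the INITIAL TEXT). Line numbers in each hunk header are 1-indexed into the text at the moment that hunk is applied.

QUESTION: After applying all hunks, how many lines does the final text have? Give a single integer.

Answer: 10

Derivation:
Hunk 1: at line 6 remove [wjt] add [mpw,dbw,cpsz] -> 11 lines: zyjw qpf qwua ack pcup aobyt mpw dbw cpsz nzy qba
Hunk 2: at line 2 remove [ack] add [xfqbg] -> 11 lines: zyjw qpf qwua xfqbg pcup aobyt mpw dbw cpsz nzy qba
Hunk 3: at line 2 remove [qwua,xfqbg] add [luzsu] -> 10 lines: zyjw qpf luzsu pcup aobyt mpw dbw cpsz nzy qba
Final line count: 10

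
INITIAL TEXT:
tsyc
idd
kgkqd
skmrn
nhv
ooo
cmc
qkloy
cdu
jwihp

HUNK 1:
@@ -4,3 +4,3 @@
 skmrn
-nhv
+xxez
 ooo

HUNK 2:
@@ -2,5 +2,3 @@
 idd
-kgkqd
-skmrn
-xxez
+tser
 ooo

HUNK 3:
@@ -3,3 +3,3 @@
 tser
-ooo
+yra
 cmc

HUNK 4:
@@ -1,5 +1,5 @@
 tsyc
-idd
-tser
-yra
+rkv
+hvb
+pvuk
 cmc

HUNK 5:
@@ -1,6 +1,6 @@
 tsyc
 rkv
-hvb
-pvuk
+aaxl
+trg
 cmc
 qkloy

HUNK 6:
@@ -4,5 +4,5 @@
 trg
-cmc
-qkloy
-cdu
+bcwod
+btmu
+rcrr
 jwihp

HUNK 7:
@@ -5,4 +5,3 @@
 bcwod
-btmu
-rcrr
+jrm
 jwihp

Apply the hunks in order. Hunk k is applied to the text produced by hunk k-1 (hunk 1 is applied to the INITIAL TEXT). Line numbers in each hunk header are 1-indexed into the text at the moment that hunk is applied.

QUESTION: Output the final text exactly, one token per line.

Hunk 1: at line 4 remove [nhv] add [xxez] -> 10 lines: tsyc idd kgkqd skmrn xxez ooo cmc qkloy cdu jwihp
Hunk 2: at line 2 remove [kgkqd,skmrn,xxez] add [tser] -> 8 lines: tsyc idd tser ooo cmc qkloy cdu jwihp
Hunk 3: at line 3 remove [ooo] add [yra] -> 8 lines: tsyc idd tser yra cmc qkloy cdu jwihp
Hunk 4: at line 1 remove [idd,tser,yra] add [rkv,hvb,pvuk] -> 8 lines: tsyc rkv hvb pvuk cmc qkloy cdu jwihp
Hunk 5: at line 1 remove [hvb,pvuk] add [aaxl,trg] -> 8 lines: tsyc rkv aaxl trg cmc qkloy cdu jwihp
Hunk 6: at line 4 remove [cmc,qkloy,cdu] add [bcwod,btmu,rcrr] -> 8 lines: tsyc rkv aaxl trg bcwod btmu rcrr jwihp
Hunk 7: at line 5 remove [btmu,rcrr] add [jrm] -> 7 lines: tsyc rkv aaxl trg bcwod jrm jwihp

Answer: tsyc
rkv
aaxl
trg
bcwod
jrm
jwihp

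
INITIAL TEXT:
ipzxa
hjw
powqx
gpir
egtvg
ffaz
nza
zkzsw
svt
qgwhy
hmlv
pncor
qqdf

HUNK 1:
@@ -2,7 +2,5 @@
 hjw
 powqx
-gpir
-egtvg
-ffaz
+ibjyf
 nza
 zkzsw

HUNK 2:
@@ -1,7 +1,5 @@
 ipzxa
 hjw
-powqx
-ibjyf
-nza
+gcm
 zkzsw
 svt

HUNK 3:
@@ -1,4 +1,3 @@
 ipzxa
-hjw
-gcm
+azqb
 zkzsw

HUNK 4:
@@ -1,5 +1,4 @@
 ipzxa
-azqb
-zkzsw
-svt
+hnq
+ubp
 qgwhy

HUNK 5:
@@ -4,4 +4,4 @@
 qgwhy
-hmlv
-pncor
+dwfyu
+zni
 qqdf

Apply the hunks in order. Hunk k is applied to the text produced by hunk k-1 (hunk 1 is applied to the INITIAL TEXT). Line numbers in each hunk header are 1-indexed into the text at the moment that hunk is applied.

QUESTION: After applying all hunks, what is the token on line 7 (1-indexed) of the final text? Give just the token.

Answer: qqdf

Derivation:
Hunk 1: at line 2 remove [gpir,egtvg,ffaz] add [ibjyf] -> 11 lines: ipzxa hjw powqx ibjyf nza zkzsw svt qgwhy hmlv pncor qqdf
Hunk 2: at line 1 remove [powqx,ibjyf,nza] add [gcm] -> 9 lines: ipzxa hjw gcm zkzsw svt qgwhy hmlv pncor qqdf
Hunk 3: at line 1 remove [hjw,gcm] add [azqb] -> 8 lines: ipzxa azqb zkzsw svt qgwhy hmlv pncor qqdf
Hunk 4: at line 1 remove [azqb,zkzsw,svt] add [hnq,ubp] -> 7 lines: ipzxa hnq ubp qgwhy hmlv pncor qqdf
Hunk 5: at line 4 remove [hmlv,pncor] add [dwfyu,zni] -> 7 lines: ipzxa hnq ubp qgwhy dwfyu zni qqdf
Final line 7: qqdf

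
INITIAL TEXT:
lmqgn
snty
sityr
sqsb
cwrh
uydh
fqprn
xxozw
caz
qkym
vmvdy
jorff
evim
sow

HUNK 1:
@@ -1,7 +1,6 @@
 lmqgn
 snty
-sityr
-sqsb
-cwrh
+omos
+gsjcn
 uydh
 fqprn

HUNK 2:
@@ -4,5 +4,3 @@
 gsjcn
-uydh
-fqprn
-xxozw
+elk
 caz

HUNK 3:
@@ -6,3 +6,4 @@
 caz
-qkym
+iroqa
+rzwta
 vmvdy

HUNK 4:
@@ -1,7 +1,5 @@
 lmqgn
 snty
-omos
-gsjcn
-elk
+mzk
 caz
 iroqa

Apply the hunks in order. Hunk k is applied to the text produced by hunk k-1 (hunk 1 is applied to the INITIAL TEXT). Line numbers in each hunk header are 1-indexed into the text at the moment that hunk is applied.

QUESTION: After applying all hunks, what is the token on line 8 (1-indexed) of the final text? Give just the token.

Hunk 1: at line 1 remove [sityr,sqsb,cwrh] add [omos,gsjcn] -> 13 lines: lmqgn snty omos gsjcn uydh fqprn xxozw caz qkym vmvdy jorff evim sow
Hunk 2: at line 4 remove [uydh,fqprn,xxozw] add [elk] -> 11 lines: lmqgn snty omos gsjcn elk caz qkym vmvdy jorff evim sow
Hunk 3: at line 6 remove [qkym] add [iroqa,rzwta] -> 12 lines: lmqgn snty omos gsjcn elk caz iroqa rzwta vmvdy jorff evim sow
Hunk 4: at line 1 remove [omos,gsjcn,elk] add [mzk] -> 10 lines: lmqgn snty mzk caz iroqa rzwta vmvdy jorff evim sow
Final line 8: jorff

Answer: jorff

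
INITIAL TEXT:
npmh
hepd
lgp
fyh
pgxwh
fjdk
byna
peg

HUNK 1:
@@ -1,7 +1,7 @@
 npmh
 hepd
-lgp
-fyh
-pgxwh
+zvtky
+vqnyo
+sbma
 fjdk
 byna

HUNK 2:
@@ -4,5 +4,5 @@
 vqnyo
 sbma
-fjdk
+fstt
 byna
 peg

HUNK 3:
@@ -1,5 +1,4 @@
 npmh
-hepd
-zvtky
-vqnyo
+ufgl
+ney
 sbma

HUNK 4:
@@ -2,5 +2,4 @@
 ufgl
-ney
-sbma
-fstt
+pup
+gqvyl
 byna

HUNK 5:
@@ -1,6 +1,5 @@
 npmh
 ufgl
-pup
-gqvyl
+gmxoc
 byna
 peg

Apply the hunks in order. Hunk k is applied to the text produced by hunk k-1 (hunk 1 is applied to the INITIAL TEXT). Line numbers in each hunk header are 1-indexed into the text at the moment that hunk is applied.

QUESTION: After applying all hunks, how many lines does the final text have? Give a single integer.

Hunk 1: at line 1 remove [lgp,fyh,pgxwh] add [zvtky,vqnyo,sbma] -> 8 lines: npmh hepd zvtky vqnyo sbma fjdk byna peg
Hunk 2: at line 4 remove [fjdk] add [fstt] -> 8 lines: npmh hepd zvtky vqnyo sbma fstt byna peg
Hunk 3: at line 1 remove [hepd,zvtky,vqnyo] add [ufgl,ney] -> 7 lines: npmh ufgl ney sbma fstt byna peg
Hunk 4: at line 2 remove [ney,sbma,fstt] add [pup,gqvyl] -> 6 lines: npmh ufgl pup gqvyl byna peg
Hunk 5: at line 1 remove [pup,gqvyl] add [gmxoc] -> 5 lines: npmh ufgl gmxoc byna peg
Final line count: 5

Answer: 5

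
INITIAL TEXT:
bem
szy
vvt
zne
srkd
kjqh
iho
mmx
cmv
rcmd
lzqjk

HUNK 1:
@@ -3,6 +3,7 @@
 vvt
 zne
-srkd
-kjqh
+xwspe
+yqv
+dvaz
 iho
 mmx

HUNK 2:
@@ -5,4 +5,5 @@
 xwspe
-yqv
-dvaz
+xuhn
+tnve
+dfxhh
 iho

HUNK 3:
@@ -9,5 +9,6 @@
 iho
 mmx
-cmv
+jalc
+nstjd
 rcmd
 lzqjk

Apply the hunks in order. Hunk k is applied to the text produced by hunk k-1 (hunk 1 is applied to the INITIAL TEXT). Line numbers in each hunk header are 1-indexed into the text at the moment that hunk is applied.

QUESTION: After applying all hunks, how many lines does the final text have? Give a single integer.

Answer: 14

Derivation:
Hunk 1: at line 3 remove [srkd,kjqh] add [xwspe,yqv,dvaz] -> 12 lines: bem szy vvt zne xwspe yqv dvaz iho mmx cmv rcmd lzqjk
Hunk 2: at line 5 remove [yqv,dvaz] add [xuhn,tnve,dfxhh] -> 13 lines: bem szy vvt zne xwspe xuhn tnve dfxhh iho mmx cmv rcmd lzqjk
Hunk 3: at line 9 remove [cmv] add [jalc,nstjd] -> 14 lines: bem szy vvt zne xwspe xuhn tnve dfxhh iho mmx jalc nstjd rcmd lzqjk
Final line count: 14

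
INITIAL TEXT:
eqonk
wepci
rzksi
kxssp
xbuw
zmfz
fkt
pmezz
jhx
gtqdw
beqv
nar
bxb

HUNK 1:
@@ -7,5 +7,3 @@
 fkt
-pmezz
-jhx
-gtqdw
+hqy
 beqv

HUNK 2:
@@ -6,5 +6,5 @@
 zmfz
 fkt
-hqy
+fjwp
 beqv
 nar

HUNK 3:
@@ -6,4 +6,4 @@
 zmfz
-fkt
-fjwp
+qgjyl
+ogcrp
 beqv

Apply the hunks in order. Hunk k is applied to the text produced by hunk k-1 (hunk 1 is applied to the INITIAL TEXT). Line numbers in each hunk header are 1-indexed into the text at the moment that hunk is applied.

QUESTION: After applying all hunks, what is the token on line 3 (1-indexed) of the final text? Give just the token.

Answer: rzksi

Derivation:
Hunk 1: at line 7 remove [pmezz,jhx,gtqdw] add [hqy] -> 11 lines: eqonk wepci rzksi kxssp xbuw zmfz fkt hqy beqv nar bxb
Hunk 2: at line 6 remove [hqy] add [fjwp] -> 11 lines: eqonk wepci rzksi kxssp xbuw zmfz fkt fjwp beqv nar bxb
Hunk 3: at line 6 remove [fkt,fjwp] add [qgjyl,ogcrp] -> 11 lines: eqonk wepci rzksi kxssp xbuw zmfz qgjyl ogcrp beqv nar bxb
Final line 3: rzksi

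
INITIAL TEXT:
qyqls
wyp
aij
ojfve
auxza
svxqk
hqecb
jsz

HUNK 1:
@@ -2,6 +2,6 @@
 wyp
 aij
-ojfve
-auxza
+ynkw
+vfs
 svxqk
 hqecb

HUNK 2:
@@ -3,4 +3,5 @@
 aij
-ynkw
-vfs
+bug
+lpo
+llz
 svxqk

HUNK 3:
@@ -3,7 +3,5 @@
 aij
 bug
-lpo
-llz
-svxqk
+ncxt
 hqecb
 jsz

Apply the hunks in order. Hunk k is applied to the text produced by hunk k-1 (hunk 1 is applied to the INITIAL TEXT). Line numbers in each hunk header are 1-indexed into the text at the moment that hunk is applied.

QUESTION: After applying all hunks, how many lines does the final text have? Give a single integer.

Answer: 7

Derivation:
Hunk 1: at line 2 remove [ojfve,auxza] add [ynkw,vfs] -> 8 lines: qyqls wyp aij ynkw vfs svxqk hqecb jsz
Hunk 2: at line 3 remove [ynkw,vfs] add [bug,lpo,llz] -> 9 lines: qyqls wyp aij bug lpo llz svxqk hqecb jsz
Hunk 3: at line 3 remove [lpo,llz,svxqk] add [ncxt] -> 7 lines: qyqls wyp aij bug ncxt hqecb jsz
Final line count: 7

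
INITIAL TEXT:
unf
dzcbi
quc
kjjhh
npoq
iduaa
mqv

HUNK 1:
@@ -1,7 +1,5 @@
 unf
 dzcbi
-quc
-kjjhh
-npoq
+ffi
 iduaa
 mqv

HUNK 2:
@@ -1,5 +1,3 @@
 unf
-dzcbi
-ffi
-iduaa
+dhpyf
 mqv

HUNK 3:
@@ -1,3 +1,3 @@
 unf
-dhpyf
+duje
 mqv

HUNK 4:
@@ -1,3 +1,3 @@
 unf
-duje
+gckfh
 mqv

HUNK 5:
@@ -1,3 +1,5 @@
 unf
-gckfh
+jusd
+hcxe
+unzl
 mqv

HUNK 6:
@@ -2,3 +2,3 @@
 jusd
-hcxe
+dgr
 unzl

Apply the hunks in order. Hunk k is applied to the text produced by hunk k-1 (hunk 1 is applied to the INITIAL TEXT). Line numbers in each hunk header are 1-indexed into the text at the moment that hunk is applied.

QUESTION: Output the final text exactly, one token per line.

Answer: unf
jusd
dgr
unzl
mqv

Derivation:
Hunk 1: at line 1 remove [quc,kjjhh,npoq] add [ffi] -> 5 lines: unf dzcbi ffi iduaa mqv
Hunk 2: at line 1 remove [dzcbi,ffi,iduaa] add [dhpyf] -> 3 lines: unf dhpyf mqv
Hunk 3: at line 1 remove [dhpyf] add [duje] -> 3 lines: unf duje mqv
Hunk 4: at line 1 remove [duje] add [gckfh] -> 3 lines: unf gckfh mqv
Hunk 5: at line 1 remove [gckfh] add [jusd,hcxe,unzl] -> 5 lines: unf jusd hcxe unzl mqv
Hunk 6: at line 2 remove [hcxe] add [dgr] -> 5 lines: unf jusd dgr unzl mqv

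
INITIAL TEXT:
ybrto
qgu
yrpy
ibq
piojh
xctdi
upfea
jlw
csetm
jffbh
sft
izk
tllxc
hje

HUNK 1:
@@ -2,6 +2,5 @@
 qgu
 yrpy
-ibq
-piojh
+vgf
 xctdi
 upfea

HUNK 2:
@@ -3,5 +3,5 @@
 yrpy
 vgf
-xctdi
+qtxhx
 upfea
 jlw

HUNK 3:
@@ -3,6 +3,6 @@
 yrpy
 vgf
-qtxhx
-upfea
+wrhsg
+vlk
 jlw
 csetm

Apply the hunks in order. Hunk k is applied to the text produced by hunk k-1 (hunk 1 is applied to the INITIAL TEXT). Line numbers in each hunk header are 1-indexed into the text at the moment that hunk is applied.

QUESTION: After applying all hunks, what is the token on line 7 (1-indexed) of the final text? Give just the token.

Answer: jlw

Derivation:
Hunk 1: at line 2 remove [ibq,piojh] add [vgf] -> 13 lines: ybrto qgu yrpy vgf xctdi upfea jlw csetm jffbh sft izk tllxc hje
Hunk 2: at line 3 remove [xctdi] add [qtxhx] -> 13 lines: ybrto qgu yrpy vgf qtxhx upfea jlw csetm jffbh sft izk tllxc hje
Hunk 3: at line 3 remove [qtxhx,upfea] add [wrhsg,vlk] -> 13 lines: ybrto qgu yrpy vgf wrhsg vlk jlw csetm jffbh sft izk tllxc hje
Final line 7: jlw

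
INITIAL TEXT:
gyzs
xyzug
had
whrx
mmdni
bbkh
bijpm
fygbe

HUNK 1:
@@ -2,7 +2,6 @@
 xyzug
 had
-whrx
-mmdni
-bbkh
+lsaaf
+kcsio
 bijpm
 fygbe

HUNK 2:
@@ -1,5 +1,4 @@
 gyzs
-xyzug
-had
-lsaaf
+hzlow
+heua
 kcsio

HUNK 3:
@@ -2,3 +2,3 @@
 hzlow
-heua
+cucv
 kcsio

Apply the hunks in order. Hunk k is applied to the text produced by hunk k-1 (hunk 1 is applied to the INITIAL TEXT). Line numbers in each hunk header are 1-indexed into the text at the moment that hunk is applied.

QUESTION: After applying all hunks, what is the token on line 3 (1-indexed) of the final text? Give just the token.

Hunk 1: at line 2 remove [whrx,mmdni,bbkh] add [lsaaf,kcsio] -> 7 lines: gyzs xyzug had lsaaf kcsio bijpm fygbe
Hunk 2: at line 1 remove [xyzug,had,lsaaf] add [hzlow,heua] -> 6 lines: gyzs hzlow heua kcsio bijpm fygbe
Hunk 3: at line 2 remove [heua] add [cucv] -> 6 lines: gyzs hzlow cucv kcsio bijpm fygbe
Final line 3: cucv

Answer: cucv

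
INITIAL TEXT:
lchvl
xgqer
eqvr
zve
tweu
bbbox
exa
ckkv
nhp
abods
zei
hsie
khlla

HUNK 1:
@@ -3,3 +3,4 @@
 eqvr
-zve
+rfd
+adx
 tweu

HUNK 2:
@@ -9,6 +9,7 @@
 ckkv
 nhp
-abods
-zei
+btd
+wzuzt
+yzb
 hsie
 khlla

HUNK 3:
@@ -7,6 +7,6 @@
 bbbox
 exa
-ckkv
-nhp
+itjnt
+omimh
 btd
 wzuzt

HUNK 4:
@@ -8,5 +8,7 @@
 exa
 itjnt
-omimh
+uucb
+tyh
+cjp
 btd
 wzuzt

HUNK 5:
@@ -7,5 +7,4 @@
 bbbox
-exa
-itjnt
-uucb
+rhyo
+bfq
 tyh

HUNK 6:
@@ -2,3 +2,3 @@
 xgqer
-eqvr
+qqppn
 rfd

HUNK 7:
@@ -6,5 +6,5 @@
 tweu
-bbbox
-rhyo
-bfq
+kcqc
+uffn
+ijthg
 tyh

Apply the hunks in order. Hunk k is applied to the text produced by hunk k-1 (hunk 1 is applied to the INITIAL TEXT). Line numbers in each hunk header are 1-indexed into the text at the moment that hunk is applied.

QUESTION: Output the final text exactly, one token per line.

Hunk 1: at line 3 remove [zve] add [rfd,adx] -> 14 lines: lchvl xgqer eqvr rfd adx tweu bbbox exa ckkv nhp abods zei hsie khlla
Hunk 2: at line 9 remove [abods,zei] add [btd,wzuzt,yzb] -> 15 lines: lchvl xgqer eqvr rfd adx tweu bbbox exa ckkv nhp btd wzuzt yzb hsie khlla
Hunk 3: at line 7 remove [ckkv,nhp] add [itjnt,omimh] -> 15 lines: lchvl xgqer eqvr rfd adx tweu bbbox exa itjnt omimh btd wzuzt yzb hsie khlla
Hunk 4: at line 8 remove [omimh] add [uucb,tyh,cjp] -> 17 lines: lchvl xgqer eqvr rfd adx tweu bbbox exa itjnt uucb tyh cjp btd wzuzt yzb hsie khlla
Hunk 5: at line 7 remove [exa,itjnt,uucb] add [rhyo,bfq] -> 16 lines: lchvl xgqer eqvr rfd adx tweu bbbox rhyo bfq tyh cjp btd wzuzt yzb hsie khlla
Hunk 6: at line 2 remove [eqvr] add [qqppn] -> 16 lines: lchvl xgqer qqppn rfd adx tweu bbbox rhyo bfq tyh cjp btd wzuzt yzb hsie khlla
Hunk 7: at line 6 remove [bbbox,rhyo,bfq] add [kcqc,uffn,ijthg] -> 16 lines: lchvl xgqer qqppn rfd adx tweu kcqc uffn ijthg tyh cjp btd wzuzt yzb hsie khlla

Answer: lchvl
xgqer
qqppn
rfd
adx
tweu
kcqc
uffn
ijthg
tyh
cjp
btd
wzuzt
yzb
hsie
khlla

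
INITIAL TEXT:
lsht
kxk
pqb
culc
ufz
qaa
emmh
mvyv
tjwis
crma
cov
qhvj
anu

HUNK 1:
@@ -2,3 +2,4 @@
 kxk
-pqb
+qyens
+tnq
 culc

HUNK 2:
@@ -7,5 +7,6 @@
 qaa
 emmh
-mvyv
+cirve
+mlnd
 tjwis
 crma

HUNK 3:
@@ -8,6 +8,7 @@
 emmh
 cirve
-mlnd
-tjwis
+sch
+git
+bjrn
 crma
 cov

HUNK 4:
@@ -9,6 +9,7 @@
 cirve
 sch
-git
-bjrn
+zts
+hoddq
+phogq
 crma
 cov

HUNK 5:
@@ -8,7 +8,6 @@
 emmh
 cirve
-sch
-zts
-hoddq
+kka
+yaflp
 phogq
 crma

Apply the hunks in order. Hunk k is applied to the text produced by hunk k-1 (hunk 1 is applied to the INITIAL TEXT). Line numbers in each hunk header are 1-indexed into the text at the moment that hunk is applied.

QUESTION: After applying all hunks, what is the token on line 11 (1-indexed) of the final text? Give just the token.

Answer: yaflp

Derivation:
Hunk 1: at line 2 remove [pqb] add [qyens,tnq] -> 14 lines: lsht kxk qyens tnq culc ufz qaa emmh mvyv tjwis crma cov qhvj anu
Hunk 2: at line 7 remove [mvyv] add [cirve,mlnd] -> 15 lines: lsht kxk qyens tnq culc ufz qaa emmh cirve mlnd tjwis crma cov qhvj anu
Hunk 3: at line 8 remove [mlnd,tjwis] add [sch,git,bjrn] -> 16 lines: lsht kxk qyens tnq culc ufz qaa emmh cirve sch git bjrn crma cov qhvj anu
Hunk 4: at line 9 remove [git,bjrn] add [zts,hoddq,phogq] -> 17 lines: lsht kxk qyens tnq culc ufz qaa emmh cirve sch zts hoddq phogq crma cov qhvj anu
Hunk 5: at line 8 remove [sch,zts,hoddq] add [kka,yaflp] -> 16 lines: lsht kxk qyens tnq culc ufz qaa emmh cirve kka yaflp phogq crma cov qhvj anu
Final line 11: yaflp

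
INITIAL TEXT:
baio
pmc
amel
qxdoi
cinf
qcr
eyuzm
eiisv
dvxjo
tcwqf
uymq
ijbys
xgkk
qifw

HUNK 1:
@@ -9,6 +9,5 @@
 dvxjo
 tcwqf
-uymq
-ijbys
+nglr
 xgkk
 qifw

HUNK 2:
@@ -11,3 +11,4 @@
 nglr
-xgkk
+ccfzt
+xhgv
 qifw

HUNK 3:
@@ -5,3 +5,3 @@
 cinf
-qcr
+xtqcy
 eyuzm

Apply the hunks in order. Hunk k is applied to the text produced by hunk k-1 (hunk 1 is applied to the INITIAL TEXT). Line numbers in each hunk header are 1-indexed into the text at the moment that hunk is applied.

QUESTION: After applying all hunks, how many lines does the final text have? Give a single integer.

Answer: 14

Derivation:
Hunk 1: at line 9 remove [uymq,ijbys] add [nglr] -> 13 lines: baio pmc amel qxdoi cinf qcr eyuzm eiisv dvxjo tcwqf nglr xgkk qifw
Hunk 2: at line 11 remove [xgkk] add [ccfzt,xhgv] -> 14 lines: baio pmc amel qxdoi cinf qcr eyuzm eiisv dvxjo tcwqf nglr ccfzt xhgv qifw
Hunk 3: at line 5 remove [qcr] add [xtqcy] -> 14 lines: baio pmc amel qxdoi cinf xtqcy eyuzm eiisv dvxjo tcwqf nglr ccfzt xhgv qifw
Final line count: 14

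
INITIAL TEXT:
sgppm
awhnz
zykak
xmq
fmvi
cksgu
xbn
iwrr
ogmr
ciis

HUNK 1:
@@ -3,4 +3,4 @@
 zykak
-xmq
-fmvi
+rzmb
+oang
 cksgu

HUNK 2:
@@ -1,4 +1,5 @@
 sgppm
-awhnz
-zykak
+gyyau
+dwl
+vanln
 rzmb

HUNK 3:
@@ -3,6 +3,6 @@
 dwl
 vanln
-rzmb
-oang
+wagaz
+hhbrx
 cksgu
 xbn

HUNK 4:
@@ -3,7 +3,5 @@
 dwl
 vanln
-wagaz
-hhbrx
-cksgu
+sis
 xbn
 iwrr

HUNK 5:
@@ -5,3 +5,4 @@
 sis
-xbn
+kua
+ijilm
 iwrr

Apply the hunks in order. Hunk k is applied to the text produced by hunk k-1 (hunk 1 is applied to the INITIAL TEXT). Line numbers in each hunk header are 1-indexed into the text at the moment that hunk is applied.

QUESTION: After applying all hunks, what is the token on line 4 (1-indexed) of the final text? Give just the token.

Answer: vanln

Derivation:
Hunk 1: at line 3 remove [xmq,fmvi] add [rzmb,oang] -> 10 lines: sgppm awhnz zykak rzmb oang cksgu xbn iwrr ogmr ciis
Hunk 2: at line 1 remove [awhnz,zykak] add [gyyau,dwl,vanln] -> 11 lines: sgppm gyyau dwl vanln rzmb oang cksgu xbn iwrr ogmr ciis
Hunk 3: at line 3 remove [rzmb,oang] add [wagaz,hhbrx] -> 11 lines: sgppm gyyau dwl vanln wagaz hhbrx cksgu xbn iwrr ogmr ciis
Hunk 4: at line 3 remove [wagaz,hhbrx,cksgu] add [sis] -> 9 lines: sgppm gyyau dwl vanln sis xbn iwrr ogmr ciis
Hunk 5: at line 5 remove [xbn] add [kua,ijilm] -> 10 lines: sgppm gyyau dwl vanln sis kua ijilm iwrr ogmr ciis
Final line 4: vanln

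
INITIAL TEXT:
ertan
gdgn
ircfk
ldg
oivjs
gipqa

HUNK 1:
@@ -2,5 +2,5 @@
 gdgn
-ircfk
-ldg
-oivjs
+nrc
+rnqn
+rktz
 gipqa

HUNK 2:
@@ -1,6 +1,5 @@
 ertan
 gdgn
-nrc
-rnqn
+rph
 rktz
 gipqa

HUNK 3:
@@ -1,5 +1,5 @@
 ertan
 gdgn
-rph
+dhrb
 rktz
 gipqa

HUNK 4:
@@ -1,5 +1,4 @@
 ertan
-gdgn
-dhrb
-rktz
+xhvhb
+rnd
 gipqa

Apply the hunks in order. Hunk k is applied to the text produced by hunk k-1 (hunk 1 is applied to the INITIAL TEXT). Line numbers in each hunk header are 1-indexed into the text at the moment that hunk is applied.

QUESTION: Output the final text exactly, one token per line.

Answer: ertan
xhvhb
rnd
gipqa

Derivation:
Hunk 1: at line 2 remove [ircfk,ldg,oivjs] add [nrc,rnqn,rktz] -> 6 lines: ertan gdgn nrc rnqn rktz gipqa
Hunk 2: at line 1 remove [nrc,rnqn] add [rph] -> 5 lines: ertan gdgn rph rktz gipqa
Hunk 3: at line 1 remove [rph] add [dhrb] -> 5 lines: ertan gdgn dhrb rktz gipqa
Hunk 4: at line 1 remove [gdgn,dhrb,rktz] add [xhvhb,rnd] -> 4 lines: ertan xhvhb rnd gipqa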